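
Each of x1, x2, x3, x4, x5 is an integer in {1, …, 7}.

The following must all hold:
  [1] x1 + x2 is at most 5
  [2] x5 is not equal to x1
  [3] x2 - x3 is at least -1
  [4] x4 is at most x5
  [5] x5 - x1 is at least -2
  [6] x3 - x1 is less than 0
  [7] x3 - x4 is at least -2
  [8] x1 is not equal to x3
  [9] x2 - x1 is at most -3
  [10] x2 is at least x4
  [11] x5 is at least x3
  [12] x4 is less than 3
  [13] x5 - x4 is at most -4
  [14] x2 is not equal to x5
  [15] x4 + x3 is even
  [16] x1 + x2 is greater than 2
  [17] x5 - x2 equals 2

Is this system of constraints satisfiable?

Constraints 3, 5, 7, 9, and 13 give x3 − x4 ≥ -2, x4 − x5 ≥ 4, x5 − x1 ≥ -2, x1 − x2 ≥ 3, x2 − x3 ≥ -1.
Adding all 5 inequalities: the left sides telescope to 0, and the right sides sum to (-2) + 4 + (-2) + 3 + (-1) = 2. So 0 ≥ 2, which is false.

Unsatisfiable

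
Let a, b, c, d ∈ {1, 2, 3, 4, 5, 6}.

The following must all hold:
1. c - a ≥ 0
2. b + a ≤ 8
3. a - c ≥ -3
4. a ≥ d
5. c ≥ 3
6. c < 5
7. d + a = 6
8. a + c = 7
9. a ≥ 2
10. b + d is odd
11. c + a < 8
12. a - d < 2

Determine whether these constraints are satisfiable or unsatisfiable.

Try a = 3, b = 4, c = 4, d = 3.
Check constraint 1: c - a = 1; constraint 2: b + a = 7. The remaining constraints are straightforward to verify.

Satisfiable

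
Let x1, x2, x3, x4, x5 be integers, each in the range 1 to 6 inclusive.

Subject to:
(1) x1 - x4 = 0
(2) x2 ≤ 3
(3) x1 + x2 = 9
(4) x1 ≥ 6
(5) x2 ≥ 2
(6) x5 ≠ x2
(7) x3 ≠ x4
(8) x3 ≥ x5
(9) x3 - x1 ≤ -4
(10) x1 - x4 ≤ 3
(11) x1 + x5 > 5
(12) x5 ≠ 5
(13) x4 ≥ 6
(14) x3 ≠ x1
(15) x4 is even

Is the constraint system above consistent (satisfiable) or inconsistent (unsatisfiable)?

Try x1 = 6, x2 = 3, x3 = 2, x4 = 6, x5 = 1.
Check constraint 1: x1 - x4 = 0; constraint 3: x1 + x2 = 9. The remaining constraints are straightforward to verify.

Satisfiable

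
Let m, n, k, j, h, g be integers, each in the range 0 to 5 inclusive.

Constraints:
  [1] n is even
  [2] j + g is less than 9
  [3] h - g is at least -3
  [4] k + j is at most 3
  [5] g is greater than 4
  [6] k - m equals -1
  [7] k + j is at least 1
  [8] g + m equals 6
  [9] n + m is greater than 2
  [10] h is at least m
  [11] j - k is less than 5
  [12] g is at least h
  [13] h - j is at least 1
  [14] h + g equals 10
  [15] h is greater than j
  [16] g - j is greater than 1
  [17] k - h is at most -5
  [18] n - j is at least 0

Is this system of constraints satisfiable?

Satisfiable

One satisfying assignment is m = 1, n = 2, k = 0, j = 2, h = 5, g = 5.
For the less obvious constraints — constraint 2: j + g = 7; constraint 3: h - g = 0 — and the others hold by inspection.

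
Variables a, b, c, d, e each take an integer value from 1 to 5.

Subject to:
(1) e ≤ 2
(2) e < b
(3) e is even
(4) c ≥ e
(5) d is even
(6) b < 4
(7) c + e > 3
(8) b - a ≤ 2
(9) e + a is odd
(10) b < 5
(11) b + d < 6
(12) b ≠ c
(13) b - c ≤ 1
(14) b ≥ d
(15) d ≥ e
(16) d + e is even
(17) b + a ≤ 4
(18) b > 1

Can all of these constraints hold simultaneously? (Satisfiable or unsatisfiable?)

Satisfiable

Take a = 1, b = 3, c = 2, d = 2, e = 2. Then constraint 7: c + e = 4; constraint 8: b - a = 2, and every other listed constraint is also met.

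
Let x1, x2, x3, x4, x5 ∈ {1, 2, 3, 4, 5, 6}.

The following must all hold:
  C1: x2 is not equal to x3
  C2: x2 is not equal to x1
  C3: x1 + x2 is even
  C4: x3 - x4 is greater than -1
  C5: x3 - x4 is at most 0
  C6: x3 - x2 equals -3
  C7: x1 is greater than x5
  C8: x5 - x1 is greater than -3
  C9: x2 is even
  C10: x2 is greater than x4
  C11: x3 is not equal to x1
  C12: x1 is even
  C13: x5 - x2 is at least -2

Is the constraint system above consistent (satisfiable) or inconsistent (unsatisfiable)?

Setting (x1, x2, x3, x4, x5) = (6, 4, 1, 1, 4) satisfies everything: constraint 4: x3 - x4 = 0; constraint 5: x3 - x4 = 0; constraint 6: x3 - x2 = -3, and the others follow.

Satisfiable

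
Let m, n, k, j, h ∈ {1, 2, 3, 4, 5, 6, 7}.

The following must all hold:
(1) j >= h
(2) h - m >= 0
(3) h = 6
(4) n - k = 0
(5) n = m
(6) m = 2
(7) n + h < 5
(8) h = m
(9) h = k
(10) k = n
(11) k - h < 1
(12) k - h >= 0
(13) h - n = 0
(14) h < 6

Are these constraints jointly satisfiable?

Unsatisfiable

Constraint 3 fixes h = 6 and constraint 6 fixes m = 2. Constraints 5, 9, and 10 give h = k = n = m, so h = m. But 6 ≠ 2 — contradiction.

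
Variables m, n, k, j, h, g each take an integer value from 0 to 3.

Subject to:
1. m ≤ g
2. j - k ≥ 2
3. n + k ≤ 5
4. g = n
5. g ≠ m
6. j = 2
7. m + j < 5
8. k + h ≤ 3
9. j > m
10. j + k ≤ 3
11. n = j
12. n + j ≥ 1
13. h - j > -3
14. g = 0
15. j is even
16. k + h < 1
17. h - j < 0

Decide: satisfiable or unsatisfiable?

Constraint 14 fixes g = 0 and constraint 6 fixes j = 2. Constraints 4 and 11 give g = n = j, so g = j. But 0 ≠ 2 — contradiction.

Unsatisfiable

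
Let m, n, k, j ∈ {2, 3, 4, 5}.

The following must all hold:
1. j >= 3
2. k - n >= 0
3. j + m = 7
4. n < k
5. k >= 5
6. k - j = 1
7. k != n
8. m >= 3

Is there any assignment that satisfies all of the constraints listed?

Try m = 3, n = 2, k = 5, j = 4.
Check constraint 2: k - n = 3; constraint 3: j + m = 7. The remaining constraints are straightforward to verify.

Satisfiable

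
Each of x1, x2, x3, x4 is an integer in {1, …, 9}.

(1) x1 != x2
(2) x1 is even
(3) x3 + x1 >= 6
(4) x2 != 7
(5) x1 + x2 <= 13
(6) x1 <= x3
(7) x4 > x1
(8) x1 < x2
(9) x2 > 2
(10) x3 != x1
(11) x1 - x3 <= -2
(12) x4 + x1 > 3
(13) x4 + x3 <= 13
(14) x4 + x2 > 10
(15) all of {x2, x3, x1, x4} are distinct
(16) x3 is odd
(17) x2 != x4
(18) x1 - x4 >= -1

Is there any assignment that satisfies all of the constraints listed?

Take x1 = 2, x2 = 9, x3 = 7, x4 = 3. Then constraint 3: x3 + x1 = 9; constraint 5: x1 + x2 = 11, and every other listed constraint is also met.

Satisfiable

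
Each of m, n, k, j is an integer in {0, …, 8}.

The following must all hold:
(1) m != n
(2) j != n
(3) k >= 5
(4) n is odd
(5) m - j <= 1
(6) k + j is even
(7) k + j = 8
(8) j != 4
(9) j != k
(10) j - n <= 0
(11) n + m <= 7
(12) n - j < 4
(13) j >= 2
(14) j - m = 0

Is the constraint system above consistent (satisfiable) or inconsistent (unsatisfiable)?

Take m = 2, n = 3, k = 6, j = 2. Then constraint 5: m - j = 0; constraint 7: k + j = 8; constraint 10: j - n = -1, and every other listed constraint is also met.

Satisfiable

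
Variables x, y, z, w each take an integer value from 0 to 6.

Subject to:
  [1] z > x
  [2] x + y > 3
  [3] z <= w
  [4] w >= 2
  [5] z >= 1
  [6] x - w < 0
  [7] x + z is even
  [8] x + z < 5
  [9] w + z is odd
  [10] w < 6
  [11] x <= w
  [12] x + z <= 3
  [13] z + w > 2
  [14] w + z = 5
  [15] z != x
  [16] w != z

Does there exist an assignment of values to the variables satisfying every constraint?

Try x = 0, y = 5, z = 2, w = 3.
Check constraint 2: x + y = 5; constraint 6: x - w = -3; constraint 8: x + z = 2. The remaining constraints are straightforward to verify.

Satisfiable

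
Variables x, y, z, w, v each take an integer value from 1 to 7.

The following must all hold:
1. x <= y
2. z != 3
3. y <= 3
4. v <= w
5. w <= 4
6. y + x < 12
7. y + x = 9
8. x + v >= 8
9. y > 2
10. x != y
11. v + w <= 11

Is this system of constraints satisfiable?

Unsatisfiable

From constraints 1 and 3: x ≤ y ≤ 3. From constraints 4 and 5: v ≤ w ≤ 4. Hence x + v ≤ 7. But constraint 8 requires x + v ≥ 8, and 8 > 7. Contradiction.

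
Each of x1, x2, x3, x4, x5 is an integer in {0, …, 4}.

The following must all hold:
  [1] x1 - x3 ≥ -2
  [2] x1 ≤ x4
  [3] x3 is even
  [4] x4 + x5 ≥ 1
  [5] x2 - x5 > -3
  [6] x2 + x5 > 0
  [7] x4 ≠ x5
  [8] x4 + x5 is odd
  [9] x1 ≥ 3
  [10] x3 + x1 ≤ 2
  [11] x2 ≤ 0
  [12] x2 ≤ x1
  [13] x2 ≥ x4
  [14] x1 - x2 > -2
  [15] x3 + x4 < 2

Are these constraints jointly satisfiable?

Unsatisfiable

From constraints 2 and 9: x4 ≥ x1 and x1 ≥ 3, so x4 ≥ 3. From constraints 11 and 13: x4 ≤ x2 and x2 ≤ 0, so x4 ≤ 0. But 0 < 3, so no value of x4 works.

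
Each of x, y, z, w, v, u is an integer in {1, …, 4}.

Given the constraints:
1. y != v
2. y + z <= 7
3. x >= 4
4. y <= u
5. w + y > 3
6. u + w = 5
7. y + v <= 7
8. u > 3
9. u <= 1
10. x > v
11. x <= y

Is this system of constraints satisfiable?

From constraints 3 and 11: y ≥ x and x ≥ 4, so y ≥ 4. From constraints 4 and 9: y ≤ u and u ≤ 1, so y ≤ 1. But 1 < 4, so no value of y works.

Unsatisfiable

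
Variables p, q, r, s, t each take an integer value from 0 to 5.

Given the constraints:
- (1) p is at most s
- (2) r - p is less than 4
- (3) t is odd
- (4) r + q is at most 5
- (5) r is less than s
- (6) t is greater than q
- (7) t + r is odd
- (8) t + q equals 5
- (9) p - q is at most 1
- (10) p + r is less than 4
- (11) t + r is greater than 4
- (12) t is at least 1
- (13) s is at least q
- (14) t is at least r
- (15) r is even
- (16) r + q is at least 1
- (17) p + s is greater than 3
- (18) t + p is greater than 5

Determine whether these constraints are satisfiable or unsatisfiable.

The assignment p = 1, q = 0, r = 2, s = 5, t = 5 works:
  constraint 2 holds since r - p = 1.
  constraint 4 holds since r + q = 2.
  constraint 8 holds since t + q = 5.
The rest check out directly.

Satisfiable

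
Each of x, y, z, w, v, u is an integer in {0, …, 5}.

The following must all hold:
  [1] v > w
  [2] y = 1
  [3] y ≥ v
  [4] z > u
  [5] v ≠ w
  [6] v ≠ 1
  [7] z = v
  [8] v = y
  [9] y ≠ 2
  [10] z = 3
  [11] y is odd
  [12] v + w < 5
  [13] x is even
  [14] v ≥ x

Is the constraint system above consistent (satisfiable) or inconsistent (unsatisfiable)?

Unsatisfiable

Constraint 10 fixes z = 3 and constraint 2 fixes y = 1. Constraints 7 and 8 give z = v = y, so z = y. But 3 ≠ 1 — contradiction.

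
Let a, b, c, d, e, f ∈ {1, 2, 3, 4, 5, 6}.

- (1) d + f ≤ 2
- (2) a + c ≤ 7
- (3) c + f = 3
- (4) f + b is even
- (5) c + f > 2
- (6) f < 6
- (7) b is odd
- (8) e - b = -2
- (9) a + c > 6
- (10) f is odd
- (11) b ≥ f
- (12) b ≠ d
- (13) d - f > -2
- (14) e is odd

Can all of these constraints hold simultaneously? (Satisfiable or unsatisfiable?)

The assignment a = 5, b = 3, c = 2, d = 1, e = 1, f = 1 works:
  constraint 1 holds since d + f = 2.
  constraint 2 holds since a + c = 7.
The rest check out directly.

Satisfiable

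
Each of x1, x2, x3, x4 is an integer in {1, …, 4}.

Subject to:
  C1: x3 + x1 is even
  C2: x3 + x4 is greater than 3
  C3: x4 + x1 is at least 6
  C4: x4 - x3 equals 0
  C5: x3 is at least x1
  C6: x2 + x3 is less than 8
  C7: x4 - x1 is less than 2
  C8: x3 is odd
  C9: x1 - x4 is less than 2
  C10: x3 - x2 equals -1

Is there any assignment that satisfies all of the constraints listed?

Satisfiable

Try x1 = 3, x2 = 4, x3 = 3, x4 = 3.
Check constraint 2: x3 + x4 = 6; constraint 3: x4 + x1 = 6; constraint 4: x4 - x3 = 0. The remaining constraints are straightforward to verify.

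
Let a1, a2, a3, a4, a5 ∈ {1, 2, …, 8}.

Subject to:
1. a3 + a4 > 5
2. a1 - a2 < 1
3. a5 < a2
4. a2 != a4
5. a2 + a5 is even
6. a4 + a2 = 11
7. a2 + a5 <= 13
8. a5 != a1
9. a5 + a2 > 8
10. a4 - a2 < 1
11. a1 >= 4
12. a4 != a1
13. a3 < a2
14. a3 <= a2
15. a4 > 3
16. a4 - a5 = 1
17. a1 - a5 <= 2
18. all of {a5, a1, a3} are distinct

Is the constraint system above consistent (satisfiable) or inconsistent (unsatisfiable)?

Satisfiable

The assignment a1 = 6, a2 = 6, a3 = 3, a4 = 5, a5 = 4 works:
  constraint 1 holds since a3 + a4 = 8.
  constraint 2 holds since a1 - a2 = 0.
The rest check out directly.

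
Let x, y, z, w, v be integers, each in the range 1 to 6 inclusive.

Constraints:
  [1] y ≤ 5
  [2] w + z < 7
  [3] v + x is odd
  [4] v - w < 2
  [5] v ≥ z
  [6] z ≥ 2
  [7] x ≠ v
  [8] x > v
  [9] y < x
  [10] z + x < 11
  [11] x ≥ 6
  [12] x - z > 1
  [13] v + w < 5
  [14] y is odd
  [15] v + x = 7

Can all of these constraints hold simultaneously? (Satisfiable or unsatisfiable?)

Unsatisfiable

From constraints 5 and 6: v ≥ z ≥ 2. From constraint 11: x ≥ 6. Hence v + x ≥ 8. But constraint 15 requires v + x = 7, and 7 < 8. Contradiction.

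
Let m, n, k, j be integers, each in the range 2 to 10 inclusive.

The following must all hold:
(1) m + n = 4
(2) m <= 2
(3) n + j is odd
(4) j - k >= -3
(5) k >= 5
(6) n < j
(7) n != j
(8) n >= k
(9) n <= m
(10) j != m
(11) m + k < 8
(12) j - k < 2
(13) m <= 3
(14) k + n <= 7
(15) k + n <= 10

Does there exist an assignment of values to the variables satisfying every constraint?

From constraints 5 and 8: n ≥ k and k ≥ 5, so n ≥ 5. From constraints 2 and 9: n ≤ m and m ≤ 2, so n ≤ 2. But 2 < 5, so no value of n works.

Unsatisfiable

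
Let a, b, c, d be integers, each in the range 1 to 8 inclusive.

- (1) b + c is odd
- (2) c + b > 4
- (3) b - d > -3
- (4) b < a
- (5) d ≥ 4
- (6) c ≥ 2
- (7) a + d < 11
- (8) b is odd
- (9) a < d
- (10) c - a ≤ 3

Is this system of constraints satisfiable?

The assignment a = 4, b = 3, c = 4, d = 5 works:
  constraint 2 holds since c + b = 7.
  constraint 3 holds since b - d = -2.
  constraint 7 holds since a + d = 9.
The rest check out directly.

Satisfiable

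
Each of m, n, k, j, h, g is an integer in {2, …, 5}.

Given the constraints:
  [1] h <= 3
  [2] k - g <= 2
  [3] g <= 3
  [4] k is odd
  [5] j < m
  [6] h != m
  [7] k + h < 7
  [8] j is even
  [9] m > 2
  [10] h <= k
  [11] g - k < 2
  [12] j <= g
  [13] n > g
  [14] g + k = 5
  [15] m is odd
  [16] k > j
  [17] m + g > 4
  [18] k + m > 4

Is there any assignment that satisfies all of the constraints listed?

Take m = 3, n = 5, k = 3, j = 2, h = 2, g = 2. Then constraint 2: k - g = 1; constraint 7: k + h = 5, and every other listed constraint is also met.

Satisfiable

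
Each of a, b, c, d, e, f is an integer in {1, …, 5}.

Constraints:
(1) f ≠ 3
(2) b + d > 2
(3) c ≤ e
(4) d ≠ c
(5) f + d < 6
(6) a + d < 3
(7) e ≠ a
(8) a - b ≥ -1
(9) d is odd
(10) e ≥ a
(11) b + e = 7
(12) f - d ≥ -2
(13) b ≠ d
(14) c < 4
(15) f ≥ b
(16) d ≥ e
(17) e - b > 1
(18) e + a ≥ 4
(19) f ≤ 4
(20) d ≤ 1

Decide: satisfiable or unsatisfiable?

From constraints 15 and 19: b ≤ f ≤ 4. From constraints 16 and 20: e ≤ d ≤ 1. Hence b + e ≤ 5. But constraint 11 requires b + e = 7, and 7 > 5. Contradiction.

Unsatisfiable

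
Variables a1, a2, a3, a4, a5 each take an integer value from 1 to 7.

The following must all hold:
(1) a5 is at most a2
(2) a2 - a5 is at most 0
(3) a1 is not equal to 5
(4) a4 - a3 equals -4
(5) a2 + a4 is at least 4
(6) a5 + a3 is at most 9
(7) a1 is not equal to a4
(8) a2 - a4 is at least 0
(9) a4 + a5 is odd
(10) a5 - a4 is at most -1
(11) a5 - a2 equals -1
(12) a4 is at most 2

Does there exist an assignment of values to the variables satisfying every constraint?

Constraints 2, 8, and 10 give a4 − a5 ≥ 1, a5 − a2 ≥ 0, a2 − a4 ≥ 0.
Adding all 3 inequalities: the left sides telescope to 0, and the right sides sum to 1 + 0 + 0 = 1. So 0 ≥ 1, which is false.

Unsatisfiable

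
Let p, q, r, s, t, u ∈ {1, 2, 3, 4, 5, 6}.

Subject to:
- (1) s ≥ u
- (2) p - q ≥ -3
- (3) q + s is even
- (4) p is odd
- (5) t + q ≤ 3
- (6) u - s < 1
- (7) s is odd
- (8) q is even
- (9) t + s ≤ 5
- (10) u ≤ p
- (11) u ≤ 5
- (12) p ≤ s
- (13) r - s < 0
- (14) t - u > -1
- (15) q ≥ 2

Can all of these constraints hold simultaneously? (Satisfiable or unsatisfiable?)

Unsatisfiable

Constraint 8 makes q even and constraint 7 makes s odd, so q + s must be odd. Constraint 3 says q + s is even — contradiction.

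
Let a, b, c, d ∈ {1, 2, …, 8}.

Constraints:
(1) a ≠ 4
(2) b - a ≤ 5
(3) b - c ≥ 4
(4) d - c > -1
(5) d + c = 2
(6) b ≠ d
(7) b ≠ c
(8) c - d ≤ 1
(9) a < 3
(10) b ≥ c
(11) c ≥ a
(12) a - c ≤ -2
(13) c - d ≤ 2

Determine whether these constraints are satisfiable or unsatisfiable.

Unsatisfiable

Constraints 2, 3, and 12 give a − b ≥ -5, b − c ≥ 4, c − a ≥ 2.
Adding all 3 inequalities: the left sides telescope to 0, and the right sides sum to (-5) + 4 + 2 = 1. So 0 ≥ 1, which is false.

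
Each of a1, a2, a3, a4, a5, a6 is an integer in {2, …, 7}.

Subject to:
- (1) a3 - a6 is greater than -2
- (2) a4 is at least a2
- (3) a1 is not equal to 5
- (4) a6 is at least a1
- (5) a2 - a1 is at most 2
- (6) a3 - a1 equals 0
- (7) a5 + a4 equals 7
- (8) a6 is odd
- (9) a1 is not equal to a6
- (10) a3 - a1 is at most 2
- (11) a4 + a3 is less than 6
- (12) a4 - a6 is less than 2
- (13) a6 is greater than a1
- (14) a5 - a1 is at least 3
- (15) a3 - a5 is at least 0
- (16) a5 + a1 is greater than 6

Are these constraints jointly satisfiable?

Constraints 10, 14, and 15 give a5 − a1 ≥ 3, a1 − a3 ≥ -2, a3 − a5 ≥ 0.
Adding all 3 inequalities: the left sides telescope to 0, and the right sides sum to 3 + (-2) + 0 = 1. So 0 ≥ 1, which is false.

Unsatisfiable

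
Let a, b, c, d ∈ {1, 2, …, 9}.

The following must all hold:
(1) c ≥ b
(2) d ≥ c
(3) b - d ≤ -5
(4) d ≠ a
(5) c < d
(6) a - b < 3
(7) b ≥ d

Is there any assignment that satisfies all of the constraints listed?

Constraints 1, 5, and 7 give d ≤ b, b ≤ c, c < d. Chaining: d ≤ b ≤ c < d, which forces d < d — impossible.

Unsatisfiable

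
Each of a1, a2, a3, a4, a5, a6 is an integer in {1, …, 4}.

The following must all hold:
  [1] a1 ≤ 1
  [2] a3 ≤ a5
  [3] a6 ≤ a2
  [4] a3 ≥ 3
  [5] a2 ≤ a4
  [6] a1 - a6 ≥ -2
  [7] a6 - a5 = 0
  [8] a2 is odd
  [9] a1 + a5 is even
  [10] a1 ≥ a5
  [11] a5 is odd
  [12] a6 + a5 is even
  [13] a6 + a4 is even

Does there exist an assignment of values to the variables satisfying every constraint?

From constraints 2 and 4: a5 ≥ a3 and a3 ≥ 3, so a5 ≥ 3. From constraints 1 and 10: a5 ≤ a1 and a1 ≤ 1, so a5 ≤ 1. But 1 < 3, so no value of a5 works.

Unsatisfiable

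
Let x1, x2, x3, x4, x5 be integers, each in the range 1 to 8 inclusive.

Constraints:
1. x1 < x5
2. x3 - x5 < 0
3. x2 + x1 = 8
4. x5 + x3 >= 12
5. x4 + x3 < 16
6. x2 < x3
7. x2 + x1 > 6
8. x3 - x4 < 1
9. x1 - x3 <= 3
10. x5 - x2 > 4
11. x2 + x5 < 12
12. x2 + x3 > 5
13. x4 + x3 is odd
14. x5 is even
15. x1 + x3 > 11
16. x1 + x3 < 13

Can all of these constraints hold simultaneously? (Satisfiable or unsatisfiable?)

Satisfiable

Setting (x1, x2, x3, x4, x5) = (6, 2, 6, 7, 8) satisfies everything: constraint 2: x3 - x5 = -2; constraint 3: x2 + x1 = 8; constraint 4: x5 + x3 = 14, and the others follow.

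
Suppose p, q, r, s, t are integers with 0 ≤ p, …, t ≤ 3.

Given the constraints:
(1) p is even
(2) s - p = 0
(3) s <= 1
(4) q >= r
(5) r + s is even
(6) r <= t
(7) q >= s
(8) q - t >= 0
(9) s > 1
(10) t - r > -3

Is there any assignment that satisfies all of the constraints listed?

Unsatisfiable

From constraint 9: s ≥ 2. From constraint 3: s ≤ 1. But 1 < 2, so no value of s works.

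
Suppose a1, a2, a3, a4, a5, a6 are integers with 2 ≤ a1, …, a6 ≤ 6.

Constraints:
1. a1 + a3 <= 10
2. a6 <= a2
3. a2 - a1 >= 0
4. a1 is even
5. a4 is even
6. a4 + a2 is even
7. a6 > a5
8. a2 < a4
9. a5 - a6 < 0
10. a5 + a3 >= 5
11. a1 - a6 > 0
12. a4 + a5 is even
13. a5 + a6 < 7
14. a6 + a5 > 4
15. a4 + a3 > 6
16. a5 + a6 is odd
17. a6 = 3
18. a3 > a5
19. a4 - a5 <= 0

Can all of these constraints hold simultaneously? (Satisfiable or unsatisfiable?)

Constraints 3, 7, 8, 11, and 19 give a5 < a6, a6 < a1, a1 ≤ a2, a2 < a4, a4 ≤ a5. Chaining: a5 < a6 < a1 ≤ a2 < a4 ≤ a5, which forces a5 < a5 — impossible.

Unsatisfiable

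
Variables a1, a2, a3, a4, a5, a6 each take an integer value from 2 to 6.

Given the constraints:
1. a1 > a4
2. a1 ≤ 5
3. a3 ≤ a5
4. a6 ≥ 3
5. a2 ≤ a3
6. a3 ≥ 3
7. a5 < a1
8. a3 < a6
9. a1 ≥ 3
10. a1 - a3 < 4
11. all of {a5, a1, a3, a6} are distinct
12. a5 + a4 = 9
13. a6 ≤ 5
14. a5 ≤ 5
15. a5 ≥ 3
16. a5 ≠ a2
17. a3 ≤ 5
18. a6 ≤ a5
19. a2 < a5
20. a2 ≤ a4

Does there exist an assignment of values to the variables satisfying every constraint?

Constraints 2, 4, 6, 9, 13, 14, 15, and 17 confine each of a5, a1, a3, a6 to the 3 values {3, …, 5}.
Constraint 11 requires all 4 of them to be distinct, but only 3 values are available — impossible by the pigeonhole principle.

Unsatisfiable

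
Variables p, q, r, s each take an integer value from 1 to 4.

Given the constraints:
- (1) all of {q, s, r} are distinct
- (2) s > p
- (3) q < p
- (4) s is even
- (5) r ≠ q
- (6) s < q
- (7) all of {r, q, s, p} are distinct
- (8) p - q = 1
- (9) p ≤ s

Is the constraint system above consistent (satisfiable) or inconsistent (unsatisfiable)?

Unsatisfiable

Constraints 2, 3, and 6 give q < p, p < s, s < q. Chaining: q < p < s < q, which forces q < q — impossible.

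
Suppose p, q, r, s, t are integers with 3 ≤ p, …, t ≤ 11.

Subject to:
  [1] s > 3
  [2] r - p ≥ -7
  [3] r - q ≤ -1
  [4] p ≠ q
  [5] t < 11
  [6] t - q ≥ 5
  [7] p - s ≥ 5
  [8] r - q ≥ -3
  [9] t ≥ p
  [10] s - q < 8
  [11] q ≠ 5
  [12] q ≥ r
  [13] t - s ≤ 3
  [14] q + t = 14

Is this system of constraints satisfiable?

Constraints 2, 3, 6, 7, and 13 give p − s ≥ 5, s − t ≥ -3, t − q ≥ 5, q − r ≥ 1, r − p ≥ -7.
Adding all 5 inequalities: the left sides telescope to 0, and the right sides sum to 5 + (-3) + 5 + 1 + (-7) = 1. So 0 ≥ 1, which is false.

Unsatisfiable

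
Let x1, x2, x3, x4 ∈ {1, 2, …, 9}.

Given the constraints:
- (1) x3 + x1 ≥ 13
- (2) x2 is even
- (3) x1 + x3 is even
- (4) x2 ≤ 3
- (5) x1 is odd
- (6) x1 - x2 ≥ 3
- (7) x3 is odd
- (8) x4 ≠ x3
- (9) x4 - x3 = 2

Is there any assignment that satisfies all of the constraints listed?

Satisfiable

Take x1 = 7, x2 = 2, x3 = 7, x4 = 9. Then constraint 1: x3 + x1 = 14; constraint 6: x1 - x2 = 5, and every other listed constraint is also met.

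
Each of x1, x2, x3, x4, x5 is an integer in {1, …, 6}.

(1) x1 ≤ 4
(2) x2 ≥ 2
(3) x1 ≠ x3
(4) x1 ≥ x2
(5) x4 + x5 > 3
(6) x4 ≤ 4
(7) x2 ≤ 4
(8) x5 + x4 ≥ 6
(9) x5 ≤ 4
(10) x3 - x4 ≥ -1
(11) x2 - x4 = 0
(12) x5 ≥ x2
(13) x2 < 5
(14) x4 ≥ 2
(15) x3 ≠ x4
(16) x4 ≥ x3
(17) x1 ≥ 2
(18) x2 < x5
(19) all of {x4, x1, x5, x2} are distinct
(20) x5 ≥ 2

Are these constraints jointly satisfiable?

Constraints 1, 2, 6, 7, 9, 14, 17, and 20 confine each of x4, x1, x5, x2 to the 3 values {2, …, 4}.
Constraint 19 requires all 4 of them to be distinct, but only 3 values are available — impossible by the pigeonhole principle.

Unsatisfiable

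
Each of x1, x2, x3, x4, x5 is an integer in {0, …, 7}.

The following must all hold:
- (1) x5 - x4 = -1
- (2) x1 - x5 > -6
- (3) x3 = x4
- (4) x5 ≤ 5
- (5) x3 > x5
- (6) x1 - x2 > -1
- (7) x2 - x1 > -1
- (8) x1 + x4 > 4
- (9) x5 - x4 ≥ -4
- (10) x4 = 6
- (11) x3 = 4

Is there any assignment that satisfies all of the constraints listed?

Constraint 11 fixes x3 = 4 and constraint 10 fixes x4 = 6, but constraint 3 requires x3 = x4. Since 4 ≠ 6, contradiction.

Unsatisfiable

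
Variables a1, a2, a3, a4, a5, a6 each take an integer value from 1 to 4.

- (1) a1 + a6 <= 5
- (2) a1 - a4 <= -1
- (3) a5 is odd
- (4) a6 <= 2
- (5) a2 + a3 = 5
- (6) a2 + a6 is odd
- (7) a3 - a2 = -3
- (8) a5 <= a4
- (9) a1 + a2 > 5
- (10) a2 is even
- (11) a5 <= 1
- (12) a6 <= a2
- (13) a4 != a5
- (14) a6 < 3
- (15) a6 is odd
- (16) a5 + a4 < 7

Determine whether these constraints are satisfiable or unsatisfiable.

Satisfiable

One satisfying assignment is a1 = 2, a2 = 4, a3 = 1, a4 = 4, a5 = 1, a6 = 1.
For the less obvious constraints — constraint 1: a1 + a6 = 3; constraint 2: a1 - a4 = -2; constraint 5: a2 + a3 = 5 — and the others hold by inspection.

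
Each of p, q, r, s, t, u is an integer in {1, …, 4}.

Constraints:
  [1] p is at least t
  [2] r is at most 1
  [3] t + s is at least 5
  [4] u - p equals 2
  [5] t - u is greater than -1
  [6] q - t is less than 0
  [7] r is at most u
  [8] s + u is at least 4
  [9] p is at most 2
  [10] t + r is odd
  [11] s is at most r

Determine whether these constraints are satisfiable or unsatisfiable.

From constraints 1 and 9: t ≤ p ≤ 2. From constraints 2 and 11: s ≤ r ≤ 1. Hence t + s ≤ 3. But constraint 3 requires t + s ≥ 5, and 5 > 3. Contradiction.

Unsatisfiable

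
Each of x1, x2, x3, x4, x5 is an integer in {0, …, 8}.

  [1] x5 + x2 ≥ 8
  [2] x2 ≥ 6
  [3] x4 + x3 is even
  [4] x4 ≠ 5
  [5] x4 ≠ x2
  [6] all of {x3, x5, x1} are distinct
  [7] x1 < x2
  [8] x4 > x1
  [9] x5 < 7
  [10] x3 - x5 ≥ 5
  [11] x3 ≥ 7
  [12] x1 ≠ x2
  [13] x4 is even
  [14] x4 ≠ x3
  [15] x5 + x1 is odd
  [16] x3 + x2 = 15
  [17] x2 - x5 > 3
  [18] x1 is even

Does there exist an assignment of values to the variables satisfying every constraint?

Try x1 = 2, x2 = 7, x3 = 8, x4 = 4, x5 = 1.
Check constraint 1: x5 + x2 = 8; constraint 10: x3 - x5 = 7; constraint 16: x3 + x2 = 15. The remaining constraints are straightforward to verify.

Satisfiable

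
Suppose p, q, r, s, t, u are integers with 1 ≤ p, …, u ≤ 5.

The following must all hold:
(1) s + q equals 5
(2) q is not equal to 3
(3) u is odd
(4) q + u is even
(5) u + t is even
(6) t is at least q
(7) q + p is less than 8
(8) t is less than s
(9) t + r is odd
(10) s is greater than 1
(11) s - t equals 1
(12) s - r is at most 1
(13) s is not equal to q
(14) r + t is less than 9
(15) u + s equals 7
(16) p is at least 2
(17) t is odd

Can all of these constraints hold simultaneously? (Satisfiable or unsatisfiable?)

Satisfiable

Try p = 4, q = 1, r = 4, s = 4, t = 3, u = 3.
Check constraint 1: s + q = 5; constraint 7: q + p = 5; constraint 11: s - t = 1. The remaining constraints are straightforward to verify.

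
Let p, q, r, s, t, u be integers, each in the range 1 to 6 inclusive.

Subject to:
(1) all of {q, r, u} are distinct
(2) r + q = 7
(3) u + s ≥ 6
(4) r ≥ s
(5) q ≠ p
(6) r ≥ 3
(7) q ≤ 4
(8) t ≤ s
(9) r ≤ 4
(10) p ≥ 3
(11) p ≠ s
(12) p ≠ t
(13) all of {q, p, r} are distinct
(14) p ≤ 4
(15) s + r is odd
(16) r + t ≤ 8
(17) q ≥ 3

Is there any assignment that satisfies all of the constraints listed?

Unsatisfiable

Constraints 6, 7, 9, 10, 14, and 17 confine each of q, p, r to the 2 values {3, 4}.
Constraint 13 requires all 3 of them to be distinct, but only 2 values are available — impossible by the pigeonhole principle.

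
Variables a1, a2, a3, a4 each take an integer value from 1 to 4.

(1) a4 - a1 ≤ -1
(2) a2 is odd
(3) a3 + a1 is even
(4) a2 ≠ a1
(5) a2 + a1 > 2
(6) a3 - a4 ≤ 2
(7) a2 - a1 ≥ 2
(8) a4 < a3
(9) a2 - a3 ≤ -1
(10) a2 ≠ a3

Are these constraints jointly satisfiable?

Constraints 1, 6, 7, and 9 give a1 − a4 ≥ 1, a4 − a3 ≥ -2, a3 − a2 ≥ 1, a2 − a1 ≥ 2.
Adding all 4 inequalities: the left sides telescope to 0, and the right sides sum to 1 + (-2) + 1 + 2 = 2. So 0 ≥ 2, which is false.

Unsatisfiable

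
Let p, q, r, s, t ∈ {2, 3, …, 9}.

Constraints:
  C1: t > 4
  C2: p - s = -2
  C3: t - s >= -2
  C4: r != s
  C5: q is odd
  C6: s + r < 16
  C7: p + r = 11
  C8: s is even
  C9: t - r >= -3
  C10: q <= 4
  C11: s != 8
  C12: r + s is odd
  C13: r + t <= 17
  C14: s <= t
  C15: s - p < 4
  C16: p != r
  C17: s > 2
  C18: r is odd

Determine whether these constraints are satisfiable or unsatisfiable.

Satisfiable

Try p = 4, q = 3, r = 7, s = 6, t = 7.
Check constraint 2: p - s = -2; constraint 3: t - s = 1. The remaining constraints are straightforward to verify.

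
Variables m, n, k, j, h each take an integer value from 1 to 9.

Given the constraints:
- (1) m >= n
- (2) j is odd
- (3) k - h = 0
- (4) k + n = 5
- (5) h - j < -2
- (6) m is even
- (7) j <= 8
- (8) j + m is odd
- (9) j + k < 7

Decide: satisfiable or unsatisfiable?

Satisfiable

Try m = 6, n = 4, k = 1, j = 5, h = 1.
Check constraint 3: k - h = 0; constraint 4: k + n = 5. The remaining constraints are straightforward to verify.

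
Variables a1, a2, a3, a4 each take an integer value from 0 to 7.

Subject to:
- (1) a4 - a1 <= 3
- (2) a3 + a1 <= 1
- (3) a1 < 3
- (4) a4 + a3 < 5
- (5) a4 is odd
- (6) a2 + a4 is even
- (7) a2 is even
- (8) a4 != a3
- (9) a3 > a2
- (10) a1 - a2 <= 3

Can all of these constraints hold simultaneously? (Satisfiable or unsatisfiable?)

Constraint 7 makes a2 even and constraint 5 makes a4 odd, so a2 + a4 must be odd. Constraint 6 says a2 + a4 is even — contradiction.

Unsatisfiable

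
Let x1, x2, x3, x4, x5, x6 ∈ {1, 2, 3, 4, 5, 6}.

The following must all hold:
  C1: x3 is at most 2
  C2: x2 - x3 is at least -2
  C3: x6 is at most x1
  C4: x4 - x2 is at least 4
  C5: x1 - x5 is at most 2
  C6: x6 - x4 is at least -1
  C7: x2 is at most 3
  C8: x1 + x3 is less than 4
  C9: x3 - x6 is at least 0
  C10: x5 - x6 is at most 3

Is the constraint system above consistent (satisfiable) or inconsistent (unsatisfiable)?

Constraints 2, 4, 6, and 9 give x4 − x2 ≥ 4, x2 − x3 ≥ -2, x3 − x6 ≥ 0, x6 − x4 ≥ -1.
Adding all 4 inequalities: the left sides telescope to 0, and the right sides sum to 4 + (-2) + 0 + (-1) = 1. So 0 ≥ 1, which is false.

Unsatisfiable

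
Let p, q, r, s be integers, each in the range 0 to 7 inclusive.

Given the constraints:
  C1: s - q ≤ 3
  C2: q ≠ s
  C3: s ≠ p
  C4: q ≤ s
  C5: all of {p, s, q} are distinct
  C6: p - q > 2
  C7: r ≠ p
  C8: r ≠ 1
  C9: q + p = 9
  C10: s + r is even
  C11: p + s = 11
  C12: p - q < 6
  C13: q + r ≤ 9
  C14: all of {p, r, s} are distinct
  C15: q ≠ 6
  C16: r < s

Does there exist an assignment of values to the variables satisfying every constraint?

The assignment p = 6, q = 3, r = 3, s = 5 works:
  constraint 1 holds since s - q = 2.
  constraint 6 holds since p - q = 3.
The rest check out directly.

Satisfiable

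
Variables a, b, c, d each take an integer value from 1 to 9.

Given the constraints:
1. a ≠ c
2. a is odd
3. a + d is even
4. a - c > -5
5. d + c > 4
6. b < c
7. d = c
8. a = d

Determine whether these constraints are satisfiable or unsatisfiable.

From constraints 7 and 8, a = d = c, so a = c. But constraint 1 says a ≠ c. Contradiction.

Unsatisfiable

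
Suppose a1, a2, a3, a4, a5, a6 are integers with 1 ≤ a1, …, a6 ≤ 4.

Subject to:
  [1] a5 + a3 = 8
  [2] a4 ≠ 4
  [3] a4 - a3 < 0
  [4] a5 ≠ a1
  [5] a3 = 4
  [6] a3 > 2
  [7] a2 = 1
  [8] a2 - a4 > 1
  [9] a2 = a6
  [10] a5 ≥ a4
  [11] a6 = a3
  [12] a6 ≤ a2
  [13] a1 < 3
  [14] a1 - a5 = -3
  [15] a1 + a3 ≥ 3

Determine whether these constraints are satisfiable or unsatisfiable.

Unsatisfiable

Constraint 7 fixes a2 = 1 and constraint 5 fixes a3 = 4. Constraints 9 and 11 give a2 = a6 = a3, so a2 = a3. But 1 ≠ 4 — contradiction.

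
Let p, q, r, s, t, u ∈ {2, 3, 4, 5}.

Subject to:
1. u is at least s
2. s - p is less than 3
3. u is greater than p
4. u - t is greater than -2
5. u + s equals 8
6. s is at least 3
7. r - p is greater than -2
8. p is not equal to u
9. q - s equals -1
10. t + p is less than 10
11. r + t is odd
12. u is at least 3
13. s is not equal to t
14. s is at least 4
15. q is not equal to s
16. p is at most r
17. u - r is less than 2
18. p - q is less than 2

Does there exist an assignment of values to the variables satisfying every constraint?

Satisfiable

Try p = 3, q = 3, r = 4, s = 4, t = 5, u = 4.
Check constraint 2: s - p = 1; constraint 4: u - t = -1. The remaining constraints are straightforward to verify.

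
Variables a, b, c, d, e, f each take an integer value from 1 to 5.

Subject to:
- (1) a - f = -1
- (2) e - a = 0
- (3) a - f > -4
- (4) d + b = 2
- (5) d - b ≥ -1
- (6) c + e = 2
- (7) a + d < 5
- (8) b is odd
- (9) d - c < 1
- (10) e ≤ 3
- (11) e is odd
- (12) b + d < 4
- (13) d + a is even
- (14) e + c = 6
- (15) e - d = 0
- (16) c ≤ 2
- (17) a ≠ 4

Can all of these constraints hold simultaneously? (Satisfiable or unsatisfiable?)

From constraint 10: e ≤ 3. From constraint 16: c ≤ 2. Hence e + c ≤ 5. But constraint 14 requires e + c = 6, and 6 > 5. Contradiction.

Unsatisfiable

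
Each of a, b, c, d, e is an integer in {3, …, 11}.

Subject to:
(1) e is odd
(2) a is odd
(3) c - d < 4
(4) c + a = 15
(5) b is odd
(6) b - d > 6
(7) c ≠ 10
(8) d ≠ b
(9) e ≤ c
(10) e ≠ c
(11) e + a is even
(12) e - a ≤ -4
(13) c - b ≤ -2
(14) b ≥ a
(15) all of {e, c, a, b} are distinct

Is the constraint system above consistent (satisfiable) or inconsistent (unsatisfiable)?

Satisfiable

Try a = 9, b = 11, c = 6, d = 3, e = 3.
Check constraint 3: c - d = 3; constraint 4: c + a = 15; constraint 6: b - d = 8. The remaining constraints are straightforward to verify.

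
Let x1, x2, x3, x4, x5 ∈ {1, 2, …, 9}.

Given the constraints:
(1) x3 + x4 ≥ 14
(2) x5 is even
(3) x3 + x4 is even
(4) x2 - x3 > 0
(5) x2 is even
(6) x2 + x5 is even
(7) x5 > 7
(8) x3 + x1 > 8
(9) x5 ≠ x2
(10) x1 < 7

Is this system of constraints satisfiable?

Satisfiable

One satisfying assignment is x1 = 5, x2 = 6, x3 = 5, x4 = 9, x5 = 8.
For the less obvious constraints — constraint 1: x3 + x4 = 14; constraint 4: x2 - x3 = 1; constraint 8: x3 + x1 = 10 — and the others hold by inspection.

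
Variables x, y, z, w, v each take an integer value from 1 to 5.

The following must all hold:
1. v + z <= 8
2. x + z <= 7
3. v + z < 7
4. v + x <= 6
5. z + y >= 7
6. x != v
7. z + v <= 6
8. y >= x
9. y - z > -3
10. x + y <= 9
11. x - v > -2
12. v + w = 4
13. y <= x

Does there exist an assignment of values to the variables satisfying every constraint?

Satisfiable

Try x = 3, y = 3, z = 4, w = 2, v = 2.
Check constraint 1: v + z = 6; constraint 2: x + z = 7; constraint 3: v + z = 6. The remaining constraints are straightforward to verify.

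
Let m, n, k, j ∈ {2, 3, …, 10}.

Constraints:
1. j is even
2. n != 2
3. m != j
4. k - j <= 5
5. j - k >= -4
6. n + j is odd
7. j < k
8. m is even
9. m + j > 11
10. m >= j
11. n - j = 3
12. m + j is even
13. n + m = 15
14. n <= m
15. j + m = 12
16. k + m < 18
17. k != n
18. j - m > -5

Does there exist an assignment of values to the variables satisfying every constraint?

Satisfiable

One satisfying assignment is m = 8, n = 7, k = 8, j = 4.
For the less obvious constraints — constraint 4: k - j = 4; constraint 5: j - k = -4; constraint 9: m + j = 12 — and the others hold by inspection.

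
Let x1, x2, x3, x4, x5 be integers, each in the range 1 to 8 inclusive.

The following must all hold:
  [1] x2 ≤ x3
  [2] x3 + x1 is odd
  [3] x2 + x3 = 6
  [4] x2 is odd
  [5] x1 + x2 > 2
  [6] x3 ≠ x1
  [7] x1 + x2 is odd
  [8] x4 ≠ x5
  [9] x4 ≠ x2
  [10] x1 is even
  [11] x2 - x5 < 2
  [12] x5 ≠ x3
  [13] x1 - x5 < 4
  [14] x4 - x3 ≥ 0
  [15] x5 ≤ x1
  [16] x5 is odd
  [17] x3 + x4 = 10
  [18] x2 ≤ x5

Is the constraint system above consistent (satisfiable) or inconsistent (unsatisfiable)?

Satisfiable

Setting (x1, x2, x3, x4, x5) = (2, 1, 5, 5, 1) satisfies everything: constraint 3: x2 + x3 = 6; constraint 5: x1 + x2 = 3, and the others follow.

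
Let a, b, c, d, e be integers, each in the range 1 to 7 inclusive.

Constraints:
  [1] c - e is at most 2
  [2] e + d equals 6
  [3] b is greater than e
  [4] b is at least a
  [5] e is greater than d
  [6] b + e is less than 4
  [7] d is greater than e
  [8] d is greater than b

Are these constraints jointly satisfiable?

Constraints 3, 5, and 8 give e < b, b < d, d < e. Chaining: e < b < d < e, which forces e < e — impossible.

Unsatisfiable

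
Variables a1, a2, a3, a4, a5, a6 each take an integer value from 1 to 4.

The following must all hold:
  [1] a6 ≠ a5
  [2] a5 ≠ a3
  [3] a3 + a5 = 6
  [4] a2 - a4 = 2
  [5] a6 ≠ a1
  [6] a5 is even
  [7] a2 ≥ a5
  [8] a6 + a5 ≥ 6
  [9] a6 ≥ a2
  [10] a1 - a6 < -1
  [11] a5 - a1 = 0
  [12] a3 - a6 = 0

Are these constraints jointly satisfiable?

Satisfiable

One satisfying assignment is a1 = 2, a2 = 4, a3 = 4, a4 = 2, a5 = 2, a6 = 4.
For the less obvious constraints — constraint 3: a3 + a5 = 6; constraint 4: a2 - a4 = 2 — and the others hold by inspection.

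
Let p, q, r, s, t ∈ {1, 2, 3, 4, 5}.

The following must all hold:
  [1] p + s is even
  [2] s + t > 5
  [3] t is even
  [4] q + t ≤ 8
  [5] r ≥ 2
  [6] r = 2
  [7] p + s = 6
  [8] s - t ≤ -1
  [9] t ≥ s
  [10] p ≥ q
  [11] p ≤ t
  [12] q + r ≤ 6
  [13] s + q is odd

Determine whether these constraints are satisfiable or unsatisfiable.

Setting (p, q, r, s, t) = (4, 1, 2, 2, 4) satisfies everything: constraint 2: s + t = 6; constraint 4: q + t = 5, and the others follow.

Satisfiable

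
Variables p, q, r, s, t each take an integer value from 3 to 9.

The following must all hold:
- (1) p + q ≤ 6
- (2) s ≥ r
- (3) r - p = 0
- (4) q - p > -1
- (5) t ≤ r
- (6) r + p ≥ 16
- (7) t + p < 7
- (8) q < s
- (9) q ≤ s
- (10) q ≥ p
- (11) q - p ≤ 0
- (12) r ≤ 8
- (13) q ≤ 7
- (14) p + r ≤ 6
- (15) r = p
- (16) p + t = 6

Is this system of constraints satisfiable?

Unsatisfiable

From constraint 12: r ≤ 8. From constraints 10 and 13: p ≤ q ≤ 7. Hence r + p ≤ 15. But constraint 6 requires r + p ≥ 16, and 16 > 15. Contradiction.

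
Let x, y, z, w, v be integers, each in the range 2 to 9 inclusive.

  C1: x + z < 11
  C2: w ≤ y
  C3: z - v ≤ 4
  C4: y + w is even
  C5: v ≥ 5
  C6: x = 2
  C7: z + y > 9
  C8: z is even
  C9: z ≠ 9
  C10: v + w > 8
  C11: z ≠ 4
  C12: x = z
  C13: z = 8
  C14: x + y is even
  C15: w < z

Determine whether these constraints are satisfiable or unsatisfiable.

Unsatisfiable

Constraint 6 fixes x = 2 and constraint 13 fixes z = 8, but constraint 12 requires x = z. Since 2 ≠ 8, contradiction.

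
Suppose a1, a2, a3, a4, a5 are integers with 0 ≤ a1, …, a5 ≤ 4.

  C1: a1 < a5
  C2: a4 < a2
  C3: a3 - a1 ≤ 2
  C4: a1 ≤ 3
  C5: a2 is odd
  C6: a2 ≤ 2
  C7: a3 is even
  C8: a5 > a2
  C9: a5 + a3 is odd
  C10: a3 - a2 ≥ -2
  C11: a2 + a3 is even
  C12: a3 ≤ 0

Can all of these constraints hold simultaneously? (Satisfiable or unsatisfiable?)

Constraint 5 makes a2 odd and constraint 7 makes a3 even, so a2 + a3 must be odd. Constraint 11 says a2 + a3 is even — contradiction.

Unsatisfiable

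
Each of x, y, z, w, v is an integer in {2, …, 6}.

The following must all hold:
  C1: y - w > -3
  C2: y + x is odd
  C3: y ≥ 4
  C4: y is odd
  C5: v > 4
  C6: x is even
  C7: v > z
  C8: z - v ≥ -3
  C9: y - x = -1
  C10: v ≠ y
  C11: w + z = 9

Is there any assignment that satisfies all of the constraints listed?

Satisfiable

One satisfying assignment is x = 6, y = 5, z = 3, w = 6, v = 6.
For the less obvious constraints — constraint 1: y - w = -1; constraint 8: z - v = -3; constraint 9: y - x = -1 — and the others hold by inspection.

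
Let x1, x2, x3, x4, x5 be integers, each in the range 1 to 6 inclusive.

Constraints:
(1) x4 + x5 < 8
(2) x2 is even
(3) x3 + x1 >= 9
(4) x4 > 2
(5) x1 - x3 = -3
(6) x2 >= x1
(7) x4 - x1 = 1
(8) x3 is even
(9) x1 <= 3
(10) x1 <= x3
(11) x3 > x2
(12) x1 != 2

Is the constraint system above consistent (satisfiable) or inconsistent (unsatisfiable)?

Try x1 = 3, x2 = 4, x3 = 6, x4 = 4, x5 = 3.
Check constraint 1: x4 + x5 = 7; constraint 3: x3 + x1 = 9; constraint 5: x1 - x3 = -3. The remaining constraints are straightforward to verify.

Satisfiable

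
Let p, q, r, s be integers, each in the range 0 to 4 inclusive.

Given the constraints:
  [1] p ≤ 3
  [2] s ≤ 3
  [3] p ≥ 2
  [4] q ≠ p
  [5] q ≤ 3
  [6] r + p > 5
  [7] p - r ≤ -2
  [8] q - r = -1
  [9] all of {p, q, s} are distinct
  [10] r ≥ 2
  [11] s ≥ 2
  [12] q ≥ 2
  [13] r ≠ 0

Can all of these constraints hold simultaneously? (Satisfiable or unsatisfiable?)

Unsatisfiable

Constraints 1, 2, 3, 5, 11, and 12 confine each of p, q, s to the 2 values {2, 3}.
Constraint 9 requires all 3 of them to be distinct, but only 2 values are available — impossible by the pigeonhole principle.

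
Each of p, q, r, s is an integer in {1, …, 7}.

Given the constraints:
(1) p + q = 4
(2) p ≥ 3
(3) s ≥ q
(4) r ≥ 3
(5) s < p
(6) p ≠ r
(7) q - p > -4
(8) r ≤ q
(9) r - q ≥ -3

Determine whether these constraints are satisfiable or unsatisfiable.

From constraint 2: p ≥ 3. From constraints 4 and 8: q ≥ r ≥ 3. Hence p + q ≥ 6. But constraint 1 requires p + q = 4, and 4 < 6. Contradiction.

Unsatisfiable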